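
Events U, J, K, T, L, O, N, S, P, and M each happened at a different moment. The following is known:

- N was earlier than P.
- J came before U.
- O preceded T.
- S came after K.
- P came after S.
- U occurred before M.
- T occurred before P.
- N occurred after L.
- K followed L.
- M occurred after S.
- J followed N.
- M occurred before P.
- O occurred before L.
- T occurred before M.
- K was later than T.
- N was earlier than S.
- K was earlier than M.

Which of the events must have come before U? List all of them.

Directly stated before U: J.
L reaches U via L → N → J → U.
N reaches U via N → J → U.
O reaches U via O → L → N → J → U.
No chain forces K (or any of the others) ahead of U.

J, L, N, O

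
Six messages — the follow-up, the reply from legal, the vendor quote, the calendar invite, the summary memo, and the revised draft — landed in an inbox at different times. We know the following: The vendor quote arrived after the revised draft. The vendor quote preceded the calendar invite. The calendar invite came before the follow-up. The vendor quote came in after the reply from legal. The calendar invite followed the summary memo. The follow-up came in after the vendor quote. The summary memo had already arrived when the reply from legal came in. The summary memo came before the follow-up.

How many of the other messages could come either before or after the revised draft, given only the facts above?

2

Forced after the revised draft: the calendar invite, the follow-up, and the vendor quote.
That leaves the reply from legal and the summary memo with no forced order relative to the revised draft — 2.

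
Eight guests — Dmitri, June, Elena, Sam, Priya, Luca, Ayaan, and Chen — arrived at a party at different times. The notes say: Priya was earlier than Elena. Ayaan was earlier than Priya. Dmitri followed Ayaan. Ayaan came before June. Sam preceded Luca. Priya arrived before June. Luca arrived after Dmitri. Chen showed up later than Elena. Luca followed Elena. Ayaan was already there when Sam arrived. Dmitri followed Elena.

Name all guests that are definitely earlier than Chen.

Directly stated before Chen: Elena.
Ayaan reaches Chen via Ayaan → Priya → Elena → Chen.
Priya reaches Chen via Priya → Elena → Chen.

Ayaan, Elena, Priya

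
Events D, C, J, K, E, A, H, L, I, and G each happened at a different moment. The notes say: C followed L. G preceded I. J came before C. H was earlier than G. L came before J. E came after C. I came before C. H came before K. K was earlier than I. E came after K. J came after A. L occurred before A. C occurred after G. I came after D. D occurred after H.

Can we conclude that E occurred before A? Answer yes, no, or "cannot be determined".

no

Tracing the constraints gives A → J → C → E, so A must come before E.
That means E cannot be before A.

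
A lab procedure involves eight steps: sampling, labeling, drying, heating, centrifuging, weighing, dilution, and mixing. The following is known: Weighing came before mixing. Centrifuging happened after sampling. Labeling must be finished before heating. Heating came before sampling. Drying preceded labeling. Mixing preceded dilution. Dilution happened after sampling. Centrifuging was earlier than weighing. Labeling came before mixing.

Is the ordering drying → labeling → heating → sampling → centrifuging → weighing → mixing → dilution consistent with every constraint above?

Check each stated constraint against the proposed order — e.g. sampling is ahead of dilution; labeling is ahead of mixing. Every pair is in the required order; nothing is violated.

yes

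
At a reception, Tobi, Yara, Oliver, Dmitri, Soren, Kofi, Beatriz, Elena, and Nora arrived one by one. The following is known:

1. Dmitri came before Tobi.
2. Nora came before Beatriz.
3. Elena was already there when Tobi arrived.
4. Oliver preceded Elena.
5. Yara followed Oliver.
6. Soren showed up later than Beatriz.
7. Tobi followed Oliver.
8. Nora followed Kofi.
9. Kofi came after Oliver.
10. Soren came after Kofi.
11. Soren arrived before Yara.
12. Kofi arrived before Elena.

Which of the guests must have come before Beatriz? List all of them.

Directly stated before Beatriz: Nora.
Kofi reaches Beatriz via Kofi → Nora → Beatriz.
Oliver reaches Beatriz via Oliver → Kofi → Nora → Beatriz.

Kofi, Nora, Oliver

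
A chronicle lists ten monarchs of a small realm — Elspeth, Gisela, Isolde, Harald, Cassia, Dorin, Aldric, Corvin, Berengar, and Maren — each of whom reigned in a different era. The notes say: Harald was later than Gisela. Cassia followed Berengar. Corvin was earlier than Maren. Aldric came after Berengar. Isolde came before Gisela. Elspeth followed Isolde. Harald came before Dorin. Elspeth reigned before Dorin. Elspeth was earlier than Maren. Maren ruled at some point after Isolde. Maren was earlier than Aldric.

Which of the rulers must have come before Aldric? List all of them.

Directly stated before Aldric: Berengar and Maren.
Corvin reaches Aldric via Corvin → Maren → Aldric.
Elspeth reaches Aldric via Elspeth → Maren → Aldric.
Isolde reaches Aldric via Isolde → Maren → Aldric.

Berengar, Corvin, Elspeth, Isolde, Maren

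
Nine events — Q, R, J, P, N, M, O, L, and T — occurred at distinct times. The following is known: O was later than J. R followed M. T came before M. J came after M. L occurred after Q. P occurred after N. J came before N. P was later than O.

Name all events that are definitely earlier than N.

J, M, T

Directly stated before N: J.
M reaches N via M → J → N.
T reaches N via T → M → J → N.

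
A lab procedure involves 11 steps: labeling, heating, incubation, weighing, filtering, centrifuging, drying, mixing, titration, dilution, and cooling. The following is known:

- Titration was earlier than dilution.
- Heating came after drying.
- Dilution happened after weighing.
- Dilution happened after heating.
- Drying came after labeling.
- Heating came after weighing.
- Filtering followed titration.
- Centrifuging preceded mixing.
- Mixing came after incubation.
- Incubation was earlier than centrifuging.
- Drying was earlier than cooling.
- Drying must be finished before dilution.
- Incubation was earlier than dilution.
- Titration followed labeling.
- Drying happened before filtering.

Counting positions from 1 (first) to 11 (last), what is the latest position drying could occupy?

7

Drying must come before cooling, dilution, filtering, and heating — 4 steps forced after it.
Everything else can be placed before drying in some valid order, so drying can sit as late as position 11 − 4 = 7.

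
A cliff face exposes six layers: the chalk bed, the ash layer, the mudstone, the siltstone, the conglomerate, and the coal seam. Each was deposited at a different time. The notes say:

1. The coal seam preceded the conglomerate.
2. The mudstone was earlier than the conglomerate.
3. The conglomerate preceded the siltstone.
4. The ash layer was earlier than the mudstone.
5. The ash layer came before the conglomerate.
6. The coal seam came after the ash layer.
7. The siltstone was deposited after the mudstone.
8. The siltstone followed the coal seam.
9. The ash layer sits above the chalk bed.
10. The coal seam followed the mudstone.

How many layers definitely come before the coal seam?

Directly stated before the coal seam: the ash layer and the mudstone.
The chalk bed reaches the coal seam via the chalk bed → the ash layer → the coal seam.
That's the ash layer, the chalk bed, and the mudstone — 3 in all.

3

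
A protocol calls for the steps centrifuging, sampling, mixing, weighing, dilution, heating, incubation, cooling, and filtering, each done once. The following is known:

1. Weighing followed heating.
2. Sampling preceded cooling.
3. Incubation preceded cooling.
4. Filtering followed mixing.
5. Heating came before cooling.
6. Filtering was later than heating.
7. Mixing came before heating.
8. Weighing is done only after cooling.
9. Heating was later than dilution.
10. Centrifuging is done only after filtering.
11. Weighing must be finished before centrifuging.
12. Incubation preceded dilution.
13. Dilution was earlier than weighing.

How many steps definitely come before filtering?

4

Directly stated before filtering: heating and mixing.
Dilution reaches filtering via dilution → heating → filtering.
Incubation reaches filtering via incubation → dilution → heating → filtering.
No chain forces cooling (or any of the others) ahead of filtering.
That's dilution, heating, incubation, and mixing — 4 in all.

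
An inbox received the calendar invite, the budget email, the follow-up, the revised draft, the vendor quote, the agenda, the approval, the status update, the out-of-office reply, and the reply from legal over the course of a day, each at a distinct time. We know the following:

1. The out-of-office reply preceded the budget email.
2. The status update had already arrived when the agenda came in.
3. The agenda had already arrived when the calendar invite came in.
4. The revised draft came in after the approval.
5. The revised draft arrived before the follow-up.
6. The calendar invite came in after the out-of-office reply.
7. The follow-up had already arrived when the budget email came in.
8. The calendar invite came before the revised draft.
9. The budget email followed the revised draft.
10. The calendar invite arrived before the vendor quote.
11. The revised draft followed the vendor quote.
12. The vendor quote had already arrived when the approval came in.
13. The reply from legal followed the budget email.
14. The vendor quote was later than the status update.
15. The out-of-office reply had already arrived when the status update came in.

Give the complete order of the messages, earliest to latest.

The constraints fix every adjacent pair, so only one ordering works:
the out-of-office reply → the status update → the agenda → the calendar invite → the vendor quote → the approval → the revised draft → the follow-up → the budget email → the reply from legal.

the out-of-office reply, the status update, the agenda, the calendar invite, the vendor quote, the approval, the revised draft, the follow-up, the budget email, the reply from legal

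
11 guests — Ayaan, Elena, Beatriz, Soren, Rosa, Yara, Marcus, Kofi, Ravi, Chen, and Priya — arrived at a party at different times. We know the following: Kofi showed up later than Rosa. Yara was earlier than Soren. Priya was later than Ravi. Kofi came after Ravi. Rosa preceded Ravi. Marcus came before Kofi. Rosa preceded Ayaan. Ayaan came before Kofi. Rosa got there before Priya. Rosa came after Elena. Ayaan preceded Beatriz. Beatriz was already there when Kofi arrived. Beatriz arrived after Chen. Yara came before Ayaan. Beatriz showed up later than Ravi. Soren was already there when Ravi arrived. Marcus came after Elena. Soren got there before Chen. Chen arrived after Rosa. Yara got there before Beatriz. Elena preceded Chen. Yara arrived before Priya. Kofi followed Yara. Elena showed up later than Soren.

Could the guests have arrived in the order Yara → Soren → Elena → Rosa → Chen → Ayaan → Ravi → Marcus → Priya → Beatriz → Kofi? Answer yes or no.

yes

Check each stated constraint against the proposed order — e.g. Yara is ahead of Beatriz; Yara is ahead of Kofi. Every pair is in the required order; nothing is violated.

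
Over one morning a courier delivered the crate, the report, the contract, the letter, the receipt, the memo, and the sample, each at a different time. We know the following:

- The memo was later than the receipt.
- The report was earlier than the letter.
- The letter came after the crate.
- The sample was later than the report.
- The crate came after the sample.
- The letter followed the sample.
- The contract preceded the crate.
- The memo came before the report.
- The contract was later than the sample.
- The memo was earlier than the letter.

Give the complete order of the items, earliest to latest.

The constraints fix every adjacent pair, so only one ordering works:
the receipt → the memo → the report → the sample → the contract → the crate → the letter.

the receipt, the memo, the report, the sample, the contract, the crate, the letter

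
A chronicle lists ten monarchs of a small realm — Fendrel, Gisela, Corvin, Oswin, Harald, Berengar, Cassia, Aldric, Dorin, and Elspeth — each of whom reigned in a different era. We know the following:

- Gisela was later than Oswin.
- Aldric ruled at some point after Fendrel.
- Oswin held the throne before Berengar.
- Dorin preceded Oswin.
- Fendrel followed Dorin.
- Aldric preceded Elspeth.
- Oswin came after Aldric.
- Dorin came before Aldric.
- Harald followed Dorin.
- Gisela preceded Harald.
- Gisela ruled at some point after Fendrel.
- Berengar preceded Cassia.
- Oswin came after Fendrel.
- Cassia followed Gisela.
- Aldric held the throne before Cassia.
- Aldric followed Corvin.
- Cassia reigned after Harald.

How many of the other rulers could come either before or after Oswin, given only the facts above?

Forced before Oswin: Aldric, Corvin, Dorin, and Fendrel; forced after Oswin: Berengar, Cassia, Gisela, and Harald.
That leaves Elspeth with no forced order relative to Oswin — 1.

1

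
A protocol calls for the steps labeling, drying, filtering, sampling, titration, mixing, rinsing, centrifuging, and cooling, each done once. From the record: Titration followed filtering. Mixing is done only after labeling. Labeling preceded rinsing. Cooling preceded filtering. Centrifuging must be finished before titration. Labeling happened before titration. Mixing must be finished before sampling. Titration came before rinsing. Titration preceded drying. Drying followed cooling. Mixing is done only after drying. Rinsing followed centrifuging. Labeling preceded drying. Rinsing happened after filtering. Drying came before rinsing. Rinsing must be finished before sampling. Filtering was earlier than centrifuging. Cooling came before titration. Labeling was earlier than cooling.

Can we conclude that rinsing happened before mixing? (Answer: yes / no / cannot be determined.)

cannot be determined

No chain of stated constraints runs from rinsing to mixing, and none runs from mixing to rinsing either.
So the relative order of rinsing and mixing is not fixed by the given facts.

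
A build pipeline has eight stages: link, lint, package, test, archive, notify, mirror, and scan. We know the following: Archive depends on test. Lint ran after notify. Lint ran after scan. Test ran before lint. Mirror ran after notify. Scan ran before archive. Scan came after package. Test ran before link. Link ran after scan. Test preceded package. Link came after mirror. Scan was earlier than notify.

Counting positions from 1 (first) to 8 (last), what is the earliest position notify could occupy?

4

Package, scan, and test must all come before notify — 3 forced predecessors.
Nothing else is forced ahead of notify, so its earliest slot is position 3 + 1 = 4.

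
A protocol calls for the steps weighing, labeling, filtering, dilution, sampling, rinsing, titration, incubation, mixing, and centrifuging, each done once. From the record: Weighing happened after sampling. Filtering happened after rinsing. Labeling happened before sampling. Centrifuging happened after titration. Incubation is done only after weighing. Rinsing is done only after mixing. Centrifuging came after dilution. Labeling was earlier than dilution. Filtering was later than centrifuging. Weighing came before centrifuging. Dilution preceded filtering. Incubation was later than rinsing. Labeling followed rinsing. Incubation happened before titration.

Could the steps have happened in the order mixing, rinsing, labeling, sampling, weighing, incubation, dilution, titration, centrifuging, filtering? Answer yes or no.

yes

Check each stated constraint against the proposed order — e.g. rinsing is ahead of incubation; rinsing is ahead of filtering. Every pair is in the required order; nothing is violated.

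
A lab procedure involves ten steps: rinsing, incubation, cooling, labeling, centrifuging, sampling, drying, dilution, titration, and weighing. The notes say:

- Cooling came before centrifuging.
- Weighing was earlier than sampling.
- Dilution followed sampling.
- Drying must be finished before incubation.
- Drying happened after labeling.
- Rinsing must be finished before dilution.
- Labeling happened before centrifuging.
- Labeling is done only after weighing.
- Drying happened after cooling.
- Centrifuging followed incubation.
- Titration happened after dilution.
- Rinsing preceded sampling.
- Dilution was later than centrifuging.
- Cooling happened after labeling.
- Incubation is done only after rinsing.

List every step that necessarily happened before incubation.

cooling, drying, labeling, rinsing, weighing

Directly stated before incubation: drying and rinsing.
Cooling reaches incubation via cooling → drying → incubation.
Labeling reaches incubation via labeling → drying → incubation.
Weighing reaches incubation via weighing → labeling → drying → incubation.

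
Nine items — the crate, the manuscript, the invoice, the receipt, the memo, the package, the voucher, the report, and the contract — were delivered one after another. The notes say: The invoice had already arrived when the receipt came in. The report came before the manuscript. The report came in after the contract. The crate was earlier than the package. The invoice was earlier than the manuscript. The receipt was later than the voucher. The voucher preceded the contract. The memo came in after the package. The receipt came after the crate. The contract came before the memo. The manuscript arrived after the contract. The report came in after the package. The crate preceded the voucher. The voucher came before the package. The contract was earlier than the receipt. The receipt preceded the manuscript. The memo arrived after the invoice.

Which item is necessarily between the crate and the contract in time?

the voucher

Tracing the constraints gives the crate → the voucher → the contract, so the voucher sits after the crate and before the contract.
No other item is forced both after the crate and before the contract.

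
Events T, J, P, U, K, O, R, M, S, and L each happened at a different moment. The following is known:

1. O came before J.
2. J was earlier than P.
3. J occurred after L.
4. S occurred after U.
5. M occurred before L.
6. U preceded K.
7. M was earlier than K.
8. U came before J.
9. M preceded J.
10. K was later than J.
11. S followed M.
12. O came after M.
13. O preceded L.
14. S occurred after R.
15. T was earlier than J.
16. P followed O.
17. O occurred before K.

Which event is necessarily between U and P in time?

Tracing the constraints gives U → J → P, so J sits after U and before P.
No other event is forced both after U and before P.

J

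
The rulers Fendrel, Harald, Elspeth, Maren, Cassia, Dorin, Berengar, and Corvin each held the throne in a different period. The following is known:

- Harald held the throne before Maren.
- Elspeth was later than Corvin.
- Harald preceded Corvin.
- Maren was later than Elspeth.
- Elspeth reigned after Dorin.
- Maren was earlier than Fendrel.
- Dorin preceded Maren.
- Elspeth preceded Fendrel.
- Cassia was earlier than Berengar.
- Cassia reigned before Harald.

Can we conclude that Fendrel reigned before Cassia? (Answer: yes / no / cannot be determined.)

no

Tracing the constraints gives Cassia → Harald → Maren → Fendrel, so Cassia must come before Fendrel.
That means Fendrel cannot be before Cassia.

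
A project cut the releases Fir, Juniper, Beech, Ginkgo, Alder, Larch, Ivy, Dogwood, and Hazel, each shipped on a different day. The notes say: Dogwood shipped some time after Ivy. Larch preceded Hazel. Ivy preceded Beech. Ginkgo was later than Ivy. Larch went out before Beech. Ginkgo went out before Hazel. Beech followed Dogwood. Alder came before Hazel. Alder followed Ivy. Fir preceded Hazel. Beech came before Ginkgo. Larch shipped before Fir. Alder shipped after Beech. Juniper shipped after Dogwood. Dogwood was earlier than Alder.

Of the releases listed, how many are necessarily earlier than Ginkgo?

4

Directly stated before Ginkgo: Beech and Ivy.
Dogwood reaches Ginkgo via Dogwood → Beech → Ginkgo.
Larch reaches Ginkgo via Larch → Beech → Ginkgo.
No chain forces Hazel (or any of the others) ahead of Ginkgo.
That's Beech, Dogwood, Ivy, and Larch — 4 in all.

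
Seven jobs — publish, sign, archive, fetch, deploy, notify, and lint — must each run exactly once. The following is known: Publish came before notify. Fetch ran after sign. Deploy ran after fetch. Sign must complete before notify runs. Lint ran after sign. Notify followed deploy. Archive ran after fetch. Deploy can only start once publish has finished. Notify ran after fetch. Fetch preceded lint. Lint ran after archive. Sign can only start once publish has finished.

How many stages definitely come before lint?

Directly stated before lint: archive, fetch, and sign.
Publish reaches lint via publish → sign → lint.
No chain forces deploy (or any of the others) ahead of lint.
That's archive, fetch, publish, and sign — 4 in all.

4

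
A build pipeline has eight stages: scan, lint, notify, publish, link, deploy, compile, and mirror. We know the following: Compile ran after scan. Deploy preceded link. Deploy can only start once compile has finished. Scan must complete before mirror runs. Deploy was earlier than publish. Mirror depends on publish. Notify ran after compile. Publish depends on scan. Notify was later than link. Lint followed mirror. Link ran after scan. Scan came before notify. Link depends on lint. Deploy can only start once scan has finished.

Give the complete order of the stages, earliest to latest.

scan, compile, deploy, publish, mirror, lint, link, notify

The constraints fix every adjacent pair, so only one ordering works:
scan → compile → deploy → publish → mirror → lint → link → notify.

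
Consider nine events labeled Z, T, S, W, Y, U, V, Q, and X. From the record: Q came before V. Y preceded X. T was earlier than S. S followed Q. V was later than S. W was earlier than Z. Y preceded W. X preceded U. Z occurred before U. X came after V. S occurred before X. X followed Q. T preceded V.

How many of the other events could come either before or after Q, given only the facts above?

4

Forced after Q: S, U, V, and X.
That leaves T, W, Y, and Z with no forced order relative to Q — 4.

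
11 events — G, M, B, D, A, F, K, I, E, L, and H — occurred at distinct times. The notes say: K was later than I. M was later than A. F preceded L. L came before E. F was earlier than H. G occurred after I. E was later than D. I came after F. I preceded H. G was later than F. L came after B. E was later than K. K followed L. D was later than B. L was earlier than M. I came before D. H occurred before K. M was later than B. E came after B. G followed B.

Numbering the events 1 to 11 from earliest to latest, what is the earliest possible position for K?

6

B, F, H, I, and L must all come before K — 5 forced predecessors.
Nothing else is forced ahead of K, so its earliest slot is position 5 + 1 = 6.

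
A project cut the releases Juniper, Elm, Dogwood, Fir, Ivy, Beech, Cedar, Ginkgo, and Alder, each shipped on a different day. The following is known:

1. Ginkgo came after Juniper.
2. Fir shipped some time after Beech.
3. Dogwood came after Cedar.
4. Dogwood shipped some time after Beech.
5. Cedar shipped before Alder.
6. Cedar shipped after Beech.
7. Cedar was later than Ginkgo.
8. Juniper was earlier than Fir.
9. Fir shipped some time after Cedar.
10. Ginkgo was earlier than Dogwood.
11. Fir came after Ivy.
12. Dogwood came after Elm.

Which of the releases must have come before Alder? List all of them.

Directly stated before Alder: Cedar.
Beech reaches Alder via Beech → Cedar → Alder.
Ginkgo reaches Alder via Ginkgo → Cedar → Alder.
Juniper reaches Alder via Juniper → Ginkgo → Cedar → Alder.

Beech, Cedar, Ginkgo, Juniper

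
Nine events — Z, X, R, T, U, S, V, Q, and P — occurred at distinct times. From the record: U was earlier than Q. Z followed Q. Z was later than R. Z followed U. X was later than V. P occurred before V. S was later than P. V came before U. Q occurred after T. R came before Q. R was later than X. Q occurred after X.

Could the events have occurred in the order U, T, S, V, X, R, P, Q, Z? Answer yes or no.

no

The constraints require P before S, but in the proposed sequence S appears ahead of P. That one violation is enough.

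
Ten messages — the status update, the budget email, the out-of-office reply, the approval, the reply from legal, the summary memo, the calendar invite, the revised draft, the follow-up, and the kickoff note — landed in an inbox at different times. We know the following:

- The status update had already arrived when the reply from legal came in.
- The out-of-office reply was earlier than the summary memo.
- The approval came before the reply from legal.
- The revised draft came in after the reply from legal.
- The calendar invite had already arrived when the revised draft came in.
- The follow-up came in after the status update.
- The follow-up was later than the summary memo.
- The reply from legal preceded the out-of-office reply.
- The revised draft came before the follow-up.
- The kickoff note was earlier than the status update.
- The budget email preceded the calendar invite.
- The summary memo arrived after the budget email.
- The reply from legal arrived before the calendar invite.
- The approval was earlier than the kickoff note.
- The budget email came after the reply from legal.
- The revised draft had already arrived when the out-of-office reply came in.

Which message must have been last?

Every other message has a chain of constraints placing it before the follow-up, so the follow-up is last.

the follow-up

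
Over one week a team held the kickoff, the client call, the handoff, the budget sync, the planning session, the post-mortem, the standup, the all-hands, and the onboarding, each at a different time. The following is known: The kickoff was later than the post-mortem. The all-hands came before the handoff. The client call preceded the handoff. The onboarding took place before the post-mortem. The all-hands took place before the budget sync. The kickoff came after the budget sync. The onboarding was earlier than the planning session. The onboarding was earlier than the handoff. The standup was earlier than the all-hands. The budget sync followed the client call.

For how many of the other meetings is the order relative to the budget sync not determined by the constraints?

Forced before the budget sync: the all-hands, the client call, and the standup; forced after the budget sync: the kickoff.
That leaves the handoff, the onboarding, the planning session, and the post-mortem with no forced order relative to the budget sync — 4.

4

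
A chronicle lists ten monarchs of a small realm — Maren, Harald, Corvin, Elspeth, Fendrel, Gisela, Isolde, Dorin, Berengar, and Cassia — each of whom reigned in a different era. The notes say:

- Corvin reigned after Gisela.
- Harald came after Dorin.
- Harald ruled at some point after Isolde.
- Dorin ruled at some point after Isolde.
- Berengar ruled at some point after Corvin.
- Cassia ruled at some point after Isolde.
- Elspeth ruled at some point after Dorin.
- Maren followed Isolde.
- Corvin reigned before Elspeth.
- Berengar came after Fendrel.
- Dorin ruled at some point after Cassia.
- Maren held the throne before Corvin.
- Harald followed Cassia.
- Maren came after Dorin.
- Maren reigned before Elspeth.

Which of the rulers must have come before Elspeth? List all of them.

Cassia, Corvin, Dorin, Gisela, Isolde, Maren

Directly stated before Elspeth: Corvin, Dorin, and Maren.
Cassia reaches Elspeth via Cassia → Dorin → Elspeth.
Gisela reaches Elspeth via Gisela → Corvin → Elspeth.
Isolde reaches Elspeth via Isolde → Maren → Elspeth.
No chain forces Harald (or any of the others) ahead of Elspeth.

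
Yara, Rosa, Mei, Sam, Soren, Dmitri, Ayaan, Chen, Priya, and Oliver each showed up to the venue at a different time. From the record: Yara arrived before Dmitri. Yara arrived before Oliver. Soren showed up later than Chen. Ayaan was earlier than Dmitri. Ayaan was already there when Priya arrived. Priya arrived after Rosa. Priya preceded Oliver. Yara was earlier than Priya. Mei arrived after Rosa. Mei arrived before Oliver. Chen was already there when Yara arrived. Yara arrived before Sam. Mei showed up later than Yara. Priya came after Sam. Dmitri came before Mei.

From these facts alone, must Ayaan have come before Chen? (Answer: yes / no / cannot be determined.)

No chain of stated constraints runs from Ayaan to Chen, and none runs from Chen to Ayaan either.
So the relative order of Ayaan and Chen is not fixed by the given facts.

cannot be determined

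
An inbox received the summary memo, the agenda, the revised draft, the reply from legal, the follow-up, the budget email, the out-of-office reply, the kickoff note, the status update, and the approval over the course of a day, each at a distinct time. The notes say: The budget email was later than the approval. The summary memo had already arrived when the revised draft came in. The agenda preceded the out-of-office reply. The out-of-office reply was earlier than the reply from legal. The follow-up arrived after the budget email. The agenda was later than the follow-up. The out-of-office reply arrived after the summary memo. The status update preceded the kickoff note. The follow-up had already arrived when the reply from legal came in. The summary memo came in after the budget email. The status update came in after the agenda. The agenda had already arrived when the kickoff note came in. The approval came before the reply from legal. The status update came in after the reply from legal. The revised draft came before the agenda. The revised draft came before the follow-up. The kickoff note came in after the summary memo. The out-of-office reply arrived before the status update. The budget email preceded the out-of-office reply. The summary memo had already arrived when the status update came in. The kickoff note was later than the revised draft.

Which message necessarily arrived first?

the approval

The approval has a chain of constraints placing it before every other message, so the approval must be first.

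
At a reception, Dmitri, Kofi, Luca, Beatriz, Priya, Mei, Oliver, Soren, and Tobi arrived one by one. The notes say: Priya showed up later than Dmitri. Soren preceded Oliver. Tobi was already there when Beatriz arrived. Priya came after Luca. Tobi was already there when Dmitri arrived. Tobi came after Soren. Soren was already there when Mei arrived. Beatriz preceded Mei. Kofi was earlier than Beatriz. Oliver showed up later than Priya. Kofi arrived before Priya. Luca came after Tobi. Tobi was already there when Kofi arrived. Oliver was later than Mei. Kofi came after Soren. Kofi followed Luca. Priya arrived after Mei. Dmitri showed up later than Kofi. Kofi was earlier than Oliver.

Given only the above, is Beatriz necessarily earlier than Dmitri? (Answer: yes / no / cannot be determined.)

cannot be determined

No chain of stated constraints runs from Beatriz to Dmitri, and none runs from Dmitri to Beatriz either.
So the relative order of Beatriz and Dmitri is not fixed by the given facts.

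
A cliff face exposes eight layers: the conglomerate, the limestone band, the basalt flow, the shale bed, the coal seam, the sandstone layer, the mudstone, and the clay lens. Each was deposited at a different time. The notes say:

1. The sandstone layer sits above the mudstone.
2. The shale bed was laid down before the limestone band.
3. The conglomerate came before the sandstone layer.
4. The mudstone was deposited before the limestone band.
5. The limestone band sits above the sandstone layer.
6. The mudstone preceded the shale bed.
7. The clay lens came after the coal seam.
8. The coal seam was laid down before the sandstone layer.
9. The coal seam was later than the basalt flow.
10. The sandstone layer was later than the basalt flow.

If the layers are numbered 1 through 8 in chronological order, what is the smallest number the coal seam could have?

The basalt flow must come before the coal seam — 1 forced predecessor.
Nothing else is forced ahead of the coal seam, so its earliest slot is position 1 + 1 = 2.

2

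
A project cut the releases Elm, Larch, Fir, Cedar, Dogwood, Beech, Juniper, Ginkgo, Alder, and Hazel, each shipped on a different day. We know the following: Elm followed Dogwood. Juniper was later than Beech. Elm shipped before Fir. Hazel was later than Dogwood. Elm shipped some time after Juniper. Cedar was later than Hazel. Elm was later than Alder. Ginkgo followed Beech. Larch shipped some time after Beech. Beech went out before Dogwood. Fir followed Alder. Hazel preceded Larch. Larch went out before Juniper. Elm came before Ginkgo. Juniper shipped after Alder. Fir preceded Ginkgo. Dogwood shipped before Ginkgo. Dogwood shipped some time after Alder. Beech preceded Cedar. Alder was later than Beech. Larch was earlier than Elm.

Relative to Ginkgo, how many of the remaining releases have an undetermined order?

Forced before Ginkgo: Alder, Beech, Dogwood, Elm, Fir, Hazel, Juniper, and Larch.
That leaves Cedar with no forced order relative to Ginkgo — 1.

1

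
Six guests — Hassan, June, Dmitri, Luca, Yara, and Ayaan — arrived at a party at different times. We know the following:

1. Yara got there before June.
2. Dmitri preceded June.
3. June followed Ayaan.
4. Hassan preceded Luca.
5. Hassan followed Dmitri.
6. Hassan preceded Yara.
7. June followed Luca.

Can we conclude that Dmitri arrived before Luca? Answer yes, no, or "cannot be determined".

Chain the constraints: Dmitri → Hassan → Luca. Each link is directly stated, so Dmitri comes before Luca.

yes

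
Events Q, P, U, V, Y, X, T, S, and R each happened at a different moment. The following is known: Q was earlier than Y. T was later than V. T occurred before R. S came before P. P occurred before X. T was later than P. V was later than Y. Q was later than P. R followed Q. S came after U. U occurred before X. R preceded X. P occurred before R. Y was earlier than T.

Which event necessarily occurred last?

X

Every other event has a chain of constraints placing it before X, so X is last.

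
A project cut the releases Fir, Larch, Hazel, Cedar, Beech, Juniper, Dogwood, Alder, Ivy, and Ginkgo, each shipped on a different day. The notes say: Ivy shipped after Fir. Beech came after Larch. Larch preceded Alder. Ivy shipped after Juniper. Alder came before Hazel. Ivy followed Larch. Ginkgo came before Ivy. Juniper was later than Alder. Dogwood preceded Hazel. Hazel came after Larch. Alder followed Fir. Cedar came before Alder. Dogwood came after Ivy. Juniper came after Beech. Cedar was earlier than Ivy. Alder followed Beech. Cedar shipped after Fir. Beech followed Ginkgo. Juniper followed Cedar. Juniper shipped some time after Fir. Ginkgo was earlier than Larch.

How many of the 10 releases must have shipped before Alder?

Directly stated before Alder: Beech, Cedar, Fir, and Larch.
Ginkgo reaches Alder via Ginkgo → Beech → Alder.
No chain forces Dogwood (or any of the others) ahead of Alder.
That's Beech, Cedar, Fir, Ginkgo, and Larch — 5 in all.

5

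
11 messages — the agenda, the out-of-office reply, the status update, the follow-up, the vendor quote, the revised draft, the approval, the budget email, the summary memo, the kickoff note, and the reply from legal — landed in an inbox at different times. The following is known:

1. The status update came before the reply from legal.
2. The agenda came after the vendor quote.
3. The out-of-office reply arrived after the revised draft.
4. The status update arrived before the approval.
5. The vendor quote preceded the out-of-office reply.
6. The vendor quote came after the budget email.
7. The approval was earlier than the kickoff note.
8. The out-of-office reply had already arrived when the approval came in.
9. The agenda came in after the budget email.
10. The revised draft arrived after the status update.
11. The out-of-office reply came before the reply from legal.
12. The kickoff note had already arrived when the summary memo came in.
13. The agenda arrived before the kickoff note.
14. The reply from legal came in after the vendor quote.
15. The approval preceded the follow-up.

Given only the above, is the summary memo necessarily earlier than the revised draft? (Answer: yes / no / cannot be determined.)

Tracing the constraints gives the revised draft → the out-of-office reply → the approval → the kickoff note → the summary memo, so the revised draft must come before the summary memo.
That means the summary memo cannot be before the revised draft.

no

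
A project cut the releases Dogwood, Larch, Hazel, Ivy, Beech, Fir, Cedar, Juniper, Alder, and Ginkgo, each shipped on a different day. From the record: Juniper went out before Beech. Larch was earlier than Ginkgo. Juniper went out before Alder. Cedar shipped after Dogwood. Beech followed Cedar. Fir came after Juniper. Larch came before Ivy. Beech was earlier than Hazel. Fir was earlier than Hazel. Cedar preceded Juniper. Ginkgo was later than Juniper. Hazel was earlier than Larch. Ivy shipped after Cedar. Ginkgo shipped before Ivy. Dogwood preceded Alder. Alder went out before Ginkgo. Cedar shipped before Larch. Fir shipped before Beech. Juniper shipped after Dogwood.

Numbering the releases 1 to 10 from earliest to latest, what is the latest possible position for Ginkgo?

9

Ginkgo must come before Ivy — 1 release forced after it.
Everything else can be placed before Ginkgo in some valid order, so Ginkgo can sit as late as position 10 − 1 = 9.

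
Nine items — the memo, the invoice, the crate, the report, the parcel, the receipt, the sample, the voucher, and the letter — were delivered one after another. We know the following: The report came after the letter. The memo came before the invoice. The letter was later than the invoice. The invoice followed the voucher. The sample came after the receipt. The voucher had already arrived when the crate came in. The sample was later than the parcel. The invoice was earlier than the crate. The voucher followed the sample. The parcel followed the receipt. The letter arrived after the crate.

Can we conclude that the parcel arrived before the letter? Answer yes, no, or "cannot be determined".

yes

Chain the constraints: the parcel → the sample → the voucher → the crate → the letter. Each link is directly stated, so the parcel comes before the letter.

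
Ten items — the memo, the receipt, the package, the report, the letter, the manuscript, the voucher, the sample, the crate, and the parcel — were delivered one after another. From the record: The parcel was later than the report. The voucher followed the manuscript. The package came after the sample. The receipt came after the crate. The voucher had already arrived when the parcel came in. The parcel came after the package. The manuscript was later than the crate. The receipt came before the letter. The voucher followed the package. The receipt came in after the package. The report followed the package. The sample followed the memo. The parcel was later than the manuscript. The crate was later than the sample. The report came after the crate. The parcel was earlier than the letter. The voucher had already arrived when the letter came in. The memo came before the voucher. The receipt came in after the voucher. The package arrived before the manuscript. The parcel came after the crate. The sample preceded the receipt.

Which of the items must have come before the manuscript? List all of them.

Directly stated before the manuscript: the crate and the package.
The memo reaches the manuscript via the memo → the sample → the package → the manuscript.
The sample reaches the manuscript via the sample → the package → the manuscript.
No chain forces the report (or any of the others) ahead of the manuscript.

the crate, the memo, the package, the sample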